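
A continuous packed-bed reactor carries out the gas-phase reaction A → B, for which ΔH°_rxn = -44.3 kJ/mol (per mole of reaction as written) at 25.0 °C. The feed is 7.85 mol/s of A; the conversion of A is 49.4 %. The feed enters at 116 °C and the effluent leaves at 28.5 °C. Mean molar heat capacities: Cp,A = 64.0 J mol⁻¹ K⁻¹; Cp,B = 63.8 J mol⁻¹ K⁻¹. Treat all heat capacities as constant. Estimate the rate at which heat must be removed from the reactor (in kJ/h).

Q_out = 777000 kJ/h

Extent of reaction ξ = 0.494 × 7.85 = 3.8779 mol/s
Reaction term: ξ·ΔH°_rxn = 3.8779 × -44.3 = -171.79 kJ/s
Sensible, feed 116→25 °C: -45.718 kJ/s
Outlet flows (mol/s): A 3.9721, B 3.8779
Sensible, products 25→28.5 °C: 1.7557 kJ/s
Q = ΔH = -215.75 kJ/s = -215.75 kW
Heat removed = 776710 kJ/h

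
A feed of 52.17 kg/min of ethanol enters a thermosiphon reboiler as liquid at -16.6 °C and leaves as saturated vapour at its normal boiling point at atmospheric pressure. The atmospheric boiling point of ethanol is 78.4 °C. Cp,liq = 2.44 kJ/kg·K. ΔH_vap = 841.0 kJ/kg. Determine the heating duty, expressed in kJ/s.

Q = 933 kJ/s

liquid -16.6→78.4 °C: 231.8 kJ/kg
vaporisation at 78.4 °C: 841 kJ/kg
Δh = 231.8 + 841 = 1072.8 kJ/kg
Q = ṁ·Δh = 52.17 kg/min × 1072.8 kJ/kg = 55968 kJ/min
|Q| = 932.8 kW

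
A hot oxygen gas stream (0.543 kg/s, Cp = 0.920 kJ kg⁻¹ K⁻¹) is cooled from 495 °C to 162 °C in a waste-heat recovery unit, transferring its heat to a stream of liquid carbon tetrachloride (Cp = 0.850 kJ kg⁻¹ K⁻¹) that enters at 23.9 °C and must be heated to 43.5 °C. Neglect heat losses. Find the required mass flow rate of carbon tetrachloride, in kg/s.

ṁ_c = 9.99 kg/s

Heat released by hot stream: Q = 0.543 × 0.920 × (495 − 162) = 166.35 kJ/s
Energy balance on cold side (adiabatic exchanger): Q = ṁ_c·Cp_c·(T_c,out − T_c,in)
ṁ_c = 166.35 / [0.850 × (43.5 − 23.9)] = 9.9852 kg/s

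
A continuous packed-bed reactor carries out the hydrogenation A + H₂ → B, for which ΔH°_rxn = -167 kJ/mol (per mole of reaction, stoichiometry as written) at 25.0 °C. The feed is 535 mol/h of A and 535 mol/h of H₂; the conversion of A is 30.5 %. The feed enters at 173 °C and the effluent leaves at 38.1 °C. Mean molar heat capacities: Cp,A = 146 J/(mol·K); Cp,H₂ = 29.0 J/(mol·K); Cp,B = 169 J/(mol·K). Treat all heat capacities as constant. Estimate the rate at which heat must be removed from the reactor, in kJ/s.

Q_out = 11.1 kJ/s

Extent of reaction ξ = 0.305 × 535 = 163.17 mol/h
Reaction term: ξ·ΔH°_rxn = 163.17 × -167 = -27250 kJ/h
Sensible, feed 173→25 °C: -13856 kJ/h
Outlet flows (mol/h): A 371.83, H₂ 371.83, B 163.17
Sensible, products 25→38.1 °C: 1213.7 kJ/h
Q = ΔH = -39893 kJ/h = -11.081 kW
Heat removed = 11.081 kJ/s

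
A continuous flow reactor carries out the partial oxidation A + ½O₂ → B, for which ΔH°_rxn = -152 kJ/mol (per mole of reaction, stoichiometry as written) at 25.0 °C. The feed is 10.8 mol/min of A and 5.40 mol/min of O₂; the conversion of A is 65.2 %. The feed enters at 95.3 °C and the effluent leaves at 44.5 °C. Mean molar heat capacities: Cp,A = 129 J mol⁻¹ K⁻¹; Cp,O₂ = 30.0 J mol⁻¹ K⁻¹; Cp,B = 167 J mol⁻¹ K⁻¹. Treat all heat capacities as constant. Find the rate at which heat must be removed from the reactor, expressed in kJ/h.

Q_out = 68800 kJ/h

Extent of reaction ξ = 0.652 × 10.8 = 7.0416 mol/min
Reaction term: ξ·ΔH°_rxn = 7.0416 × -152 = -1070.3 kJ/min
Sensible, feed 95.3→25 °C: -109.33 kJ/min
Outlet flows (mol/min): A 3.7584, O₂ 1.8792, B 7.0416
Sensible, products 25→44.5 °C: 33.485 kJ/min
Q = ΔH = -1146.2 kJ/min = -19.103 kW
Heat removed = 68770 kJ/h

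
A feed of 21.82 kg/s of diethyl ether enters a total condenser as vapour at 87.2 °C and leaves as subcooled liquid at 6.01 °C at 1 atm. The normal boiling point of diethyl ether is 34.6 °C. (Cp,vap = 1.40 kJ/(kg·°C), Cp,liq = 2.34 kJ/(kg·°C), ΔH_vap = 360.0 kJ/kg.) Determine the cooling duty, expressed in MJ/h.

vapour 87.2→34.6 °C: -73.64 kJ/kg
condensation at 34.6 °C: -360 kJ/kg
liquid 34.6→6.01 °C: -66.901 kJ/kg
Δh = -73.64 + -360 + -66.901 = -500.54 kJ/kg
Q = ṁ·Δh = 21.82 kg/s × -500.54 kJ/kg = -10922 kJ/s
|Q| = 10922 kW = 39318 MJ/h

Q_c = 39300 MJ/h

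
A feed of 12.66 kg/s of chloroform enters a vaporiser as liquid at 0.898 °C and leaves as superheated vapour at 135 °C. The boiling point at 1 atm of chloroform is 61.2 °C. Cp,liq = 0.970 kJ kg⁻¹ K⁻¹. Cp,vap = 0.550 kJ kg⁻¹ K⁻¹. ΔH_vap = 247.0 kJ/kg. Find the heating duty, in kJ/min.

Q = 263000 kJ/min

liquid 0.898→61.2 °C: 58.493 kJ/kg
vaporisation at 61.2 °C: 247 kJ/kg
vapour 61.2→135 °C: 40.59 kJ/kg
Δh = 58.493 + 247 + 40.59 = 346.08 kJ/kg
Q = ṁ·Δh = 12.66 kg/s × 346.08 kJ/kg = 4381.4 kJ/s
|Q| = 4381.4 kW = 262880 kJ/min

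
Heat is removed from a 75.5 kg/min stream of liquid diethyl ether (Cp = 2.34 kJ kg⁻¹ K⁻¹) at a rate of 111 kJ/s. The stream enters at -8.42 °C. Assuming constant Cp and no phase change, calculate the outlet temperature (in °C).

Q = 111 kJ/s = 6660 kJ/min
ΔT = Q/(ṁ·Cp) = 6660/(75.5×2.34) = 37.697 K
T_out = -8.42 − 37.697 = -46.117 °C

T_out = -46.1 °C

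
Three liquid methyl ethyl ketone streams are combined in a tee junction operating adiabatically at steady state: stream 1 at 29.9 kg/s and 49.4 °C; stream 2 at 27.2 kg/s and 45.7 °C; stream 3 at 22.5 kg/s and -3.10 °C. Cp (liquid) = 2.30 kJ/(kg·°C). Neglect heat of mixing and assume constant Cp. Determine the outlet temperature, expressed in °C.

T_out = 33.3 °C

Energy balance with Q = 0: Σ ṁᵢCp,ᵢ(T_out − Tᵢ) = 0
T_out = Σ ṁᵢCp,ᵢTᵢ / Σ ṁᵢCp,ᵢ
      = 6095.8 / 183.08 = 33.296 °C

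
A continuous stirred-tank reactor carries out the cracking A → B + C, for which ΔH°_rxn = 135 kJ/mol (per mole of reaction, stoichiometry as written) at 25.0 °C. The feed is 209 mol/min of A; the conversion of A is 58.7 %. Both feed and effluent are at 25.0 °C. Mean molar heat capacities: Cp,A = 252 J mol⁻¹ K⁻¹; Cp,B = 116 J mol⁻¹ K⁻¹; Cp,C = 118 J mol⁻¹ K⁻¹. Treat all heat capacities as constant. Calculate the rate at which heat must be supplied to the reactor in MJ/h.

Q_in = 994 MJ/h

Extent of reaction ξ = 0.587 × 209 = 122.68 mol/min
Reaction term: ξ·ΔH°_rxn = 122.68 × 135 = 16562 kJ/min
Q = ΔH = 16562 kJ/min = 276.04 kW
Heat supplied = 993.73 MJ/h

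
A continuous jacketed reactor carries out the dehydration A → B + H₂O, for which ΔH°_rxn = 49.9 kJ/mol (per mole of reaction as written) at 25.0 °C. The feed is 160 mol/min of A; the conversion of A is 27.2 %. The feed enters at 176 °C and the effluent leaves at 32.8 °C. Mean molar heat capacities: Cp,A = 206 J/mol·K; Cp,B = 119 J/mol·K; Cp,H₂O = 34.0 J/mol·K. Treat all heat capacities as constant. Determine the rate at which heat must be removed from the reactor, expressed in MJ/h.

Extent of reaction ξ = 0.272 × 160 = 43.52 mol/min
Reaction term: ξ·ΔH°_rxn = 43.52 × 49.9 = 2171.6 kJ/min
Sensible, feed 176→25 °C: -4977 kJ/min
Outlet flows (mol/min): A 116.48, B 43.52, H₂O 43.52
Sensible, products 25→32.8 °C: 239.1 kJ/min
Q = ΔH = -2566.2 kJ/min = -42.77 kW
Heat removed = 153.97 MJ/h

Q_out = 154 MJ/h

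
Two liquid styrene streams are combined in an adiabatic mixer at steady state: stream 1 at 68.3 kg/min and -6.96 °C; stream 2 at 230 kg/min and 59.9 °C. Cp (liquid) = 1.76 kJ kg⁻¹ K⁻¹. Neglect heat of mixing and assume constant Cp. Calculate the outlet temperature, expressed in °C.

T_out = 44.6 °C

Energy balance with Q = 0: Σ ṁᵢCp,ᵢ(T_out − Tᵢ) = 0
Σ ṁᵢCp,ᵢTᵢ = 68.3×1.76×-6.96 + 230×1.76×59.9 = 23411
Σ ṁᵢCp,ᵢ = 68.3×1.76 + 230×1.76 = 525.01
T_out = 23411 / 525.01 = 44.591 °C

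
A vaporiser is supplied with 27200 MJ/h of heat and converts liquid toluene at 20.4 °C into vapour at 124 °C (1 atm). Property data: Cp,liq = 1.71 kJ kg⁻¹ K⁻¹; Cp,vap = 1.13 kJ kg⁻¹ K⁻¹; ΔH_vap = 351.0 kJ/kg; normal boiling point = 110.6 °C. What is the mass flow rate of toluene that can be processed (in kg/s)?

Δh = 1.71×(110.6−20.4) + 351.0 + 1.13×(124−110.6) = 520.38 kJ/kg
Q = 27200 MJ/h = 7555.6 kJ/s = 7555.6 kJ/s
ṁ = Q/Δh = 7555.6 / 520.38 = 14.519 kg/s

ṁ = 14.5 kg/s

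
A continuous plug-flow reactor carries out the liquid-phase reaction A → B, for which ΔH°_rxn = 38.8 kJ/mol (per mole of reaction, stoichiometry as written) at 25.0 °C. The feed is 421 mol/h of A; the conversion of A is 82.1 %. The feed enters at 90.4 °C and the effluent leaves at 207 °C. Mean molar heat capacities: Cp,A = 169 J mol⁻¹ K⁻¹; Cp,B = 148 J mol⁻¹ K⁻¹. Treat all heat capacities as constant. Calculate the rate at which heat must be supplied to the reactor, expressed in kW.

Q_in = 5.66 kW

Extent of reaction ξ = 0.821 × 421 = 345.64 mol/h
Reaction term: ξ·ΔH°_rxn = 345.64 × 38.8 = 13411 kJ/h
Sensible, feed 90.4→25 °C: -4653.1 kJ/h
Outlet flows (mol/h): A 75.359, B 345.64
Sensible, products 25→207 °C: 11628 kJ/h
Q = ΔH = 20386 kJ/h = 5.6627 kW
Heat supplied = 5.6627 kW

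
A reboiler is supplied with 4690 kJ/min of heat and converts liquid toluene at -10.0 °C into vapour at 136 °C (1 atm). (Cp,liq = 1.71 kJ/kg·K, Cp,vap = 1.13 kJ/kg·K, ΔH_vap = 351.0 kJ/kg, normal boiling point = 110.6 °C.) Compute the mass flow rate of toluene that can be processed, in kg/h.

Δh = 1.71×(110.6−-10.0) + 351.0 + 1.13×(136−110.6) = 585.93 kJ/kg
Q = 4690 kJ/min = 78.167 kJ/s = 281400 kJ/h
ṁ = Q/Δh = 281400 / 585.93 = 480.26 kg/h

ṁ = 480 kg/h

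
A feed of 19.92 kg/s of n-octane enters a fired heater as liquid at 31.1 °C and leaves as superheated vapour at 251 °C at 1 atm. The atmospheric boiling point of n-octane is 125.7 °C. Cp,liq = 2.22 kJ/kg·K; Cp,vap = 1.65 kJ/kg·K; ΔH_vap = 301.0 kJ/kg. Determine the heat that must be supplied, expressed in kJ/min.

liquid 31.1→125.7 °C: 210.01 kJ/kg
vaporisation at 125.7 °C: 301 kJ/kg
vapour 125.7→251 °C: 206.74 kJ/kg
Δh = 210.01 + 301 + 206.74 = 717.76 kJ/kg
Q = ṁ·Δh = 19.92 kg/s × 717.76 kJ/kg = 14298 kJ/s
|Q| = 14298 kW = 857860 kJ/min

Q = 858000 kJ/min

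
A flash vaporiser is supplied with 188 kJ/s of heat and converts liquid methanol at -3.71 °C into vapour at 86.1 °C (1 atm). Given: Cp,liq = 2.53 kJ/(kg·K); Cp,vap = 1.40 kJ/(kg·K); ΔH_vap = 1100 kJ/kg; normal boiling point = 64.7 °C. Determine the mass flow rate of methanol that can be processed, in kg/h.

ṁ = 519 kg/h

Δh = 2.53×(64.7−-3.71) + 1100 + 1.40×(86.1−64.7) = 1303 kJ/kg
Q = 188 kJ/s = 188 kJ/s = 676800 kJ/h
ṁ = Q/Δh = 676800 / 1303 = 519.4 kg/h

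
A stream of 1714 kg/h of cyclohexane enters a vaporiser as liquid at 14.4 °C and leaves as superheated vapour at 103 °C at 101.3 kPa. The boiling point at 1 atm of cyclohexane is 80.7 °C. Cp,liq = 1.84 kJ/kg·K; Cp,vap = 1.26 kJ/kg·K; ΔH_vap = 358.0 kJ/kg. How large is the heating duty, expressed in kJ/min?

liquid 14.4→80.7 °C: 121.99 kJ/kg
vaporisation at 80.7 °C: 358 kJ/kg
vapour 80.7→103 °C: 28.098 kJ/kg
Δh = 121.99 + 358 + 28.098 = 508.09 kJ/kg
Q = ṁ·Δh = 1714 kg/h × 508.09 kJ/kg = 870870 kJ/h
|Q| = 241.91 kW = 14514 kJ/min

Q = 14500 kJ/min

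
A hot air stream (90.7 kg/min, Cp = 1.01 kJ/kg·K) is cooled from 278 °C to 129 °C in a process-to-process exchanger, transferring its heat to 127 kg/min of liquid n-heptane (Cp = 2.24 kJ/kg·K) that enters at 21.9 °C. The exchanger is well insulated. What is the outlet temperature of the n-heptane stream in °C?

T_c,out = 69.9 °C

Heat released by hot stream: Q = 90.7 × 1.01 × (278 − 129) = 13649 kJ/min
Energy balance on cold side (adiabatic exchanger): Q = ṁ_c·Cp_c·(T_c,out − T_c,in)
T_c,out = 21.9 + 13649/(127 × 2.24) = 69.88 °C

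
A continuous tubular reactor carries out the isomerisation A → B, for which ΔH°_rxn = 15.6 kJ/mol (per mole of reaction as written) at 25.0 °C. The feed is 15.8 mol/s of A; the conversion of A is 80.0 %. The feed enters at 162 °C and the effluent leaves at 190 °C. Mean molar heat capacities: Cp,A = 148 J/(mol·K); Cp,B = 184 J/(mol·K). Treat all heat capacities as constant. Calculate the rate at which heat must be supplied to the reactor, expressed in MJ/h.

Extent of reaction ξ = 0.800 × 15.8 = 12.64 mol/s
Reaction term: ξ·ΔH°_rxn = 12.64 × 15.6 = 197.18 kJ/s
Sensible, feed 162→25 °C: -320.36 kJ/s
Outlet flows (mol/s): A 3.16, B 12.64
Sensible, products 25→190 °C: 460.92 kJ/s
Q = ΔH = 337.74 kJ/s = 337.74 kW
Heat supplied = 1215.9 MJ/h

Q_in = 1220 MJ/h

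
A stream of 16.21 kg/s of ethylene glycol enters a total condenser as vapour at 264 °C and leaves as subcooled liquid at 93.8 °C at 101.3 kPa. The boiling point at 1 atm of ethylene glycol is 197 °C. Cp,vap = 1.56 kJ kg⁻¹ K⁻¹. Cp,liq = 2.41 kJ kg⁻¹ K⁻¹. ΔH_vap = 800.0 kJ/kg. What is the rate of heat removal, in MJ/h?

vapour 264→197 °C: -104.52 kJ/kg
condensation at 197 °C: -800 kJ/kg
liquid 197→93.8 °C: -248.71 kJ/kg
Δh = -104.52 + -800 + -248.71 = -1153.2 kJ/kg
Q = ṁ·Δh = 16.21 kg/s × -1153.2 kJ/kg = -18694 kJ/s
|Q| = 18694 kW = 67298 MJ/h

Q_c = 67300 MJ/h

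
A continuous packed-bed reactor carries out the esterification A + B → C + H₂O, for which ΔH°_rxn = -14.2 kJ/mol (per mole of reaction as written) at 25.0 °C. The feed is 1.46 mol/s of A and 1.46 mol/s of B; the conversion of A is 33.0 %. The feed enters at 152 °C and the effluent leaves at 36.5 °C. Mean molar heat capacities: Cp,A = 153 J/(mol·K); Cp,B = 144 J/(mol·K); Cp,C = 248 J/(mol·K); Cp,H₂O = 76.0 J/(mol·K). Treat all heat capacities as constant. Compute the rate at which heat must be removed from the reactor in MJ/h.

Extent of reaction ξ = 0.330 × 1.46 = 0.4818 mol/s
Reaction term: ξ·ΔH°_rxn = 0.4818 × -14.2 = -6.8416 kJ/s
Sensible, feed 152→25 °C: -55.07 kJ/s
Outlet flows (mol/s): A 0.9782, B 0.9782, C 0.4818, H₂O 0.4818
Sensible, products 25→36.5 °C: 5.1362 kJ/s
Q = ΔH = -56.775 kJ/s = -56.775 kW
Heat removed = 204.39 MJ/h

Q_out = 204 MJ/h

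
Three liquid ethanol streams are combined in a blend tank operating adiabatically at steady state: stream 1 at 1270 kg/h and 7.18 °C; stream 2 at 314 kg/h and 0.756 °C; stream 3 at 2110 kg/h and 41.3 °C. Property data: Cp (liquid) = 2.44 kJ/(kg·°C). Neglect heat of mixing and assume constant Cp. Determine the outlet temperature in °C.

Energy balance with Q = 0: Σ ṁᵢCp,ᵢ(T_out − Tᵢ) = 0
T_out = Σ ṁᵢCp,ᵢTᵢ / Σ ṁᵢCp,ᵢ
      = 235460 / 9013.4 = 26.123 °C

T_out = 26.1 °C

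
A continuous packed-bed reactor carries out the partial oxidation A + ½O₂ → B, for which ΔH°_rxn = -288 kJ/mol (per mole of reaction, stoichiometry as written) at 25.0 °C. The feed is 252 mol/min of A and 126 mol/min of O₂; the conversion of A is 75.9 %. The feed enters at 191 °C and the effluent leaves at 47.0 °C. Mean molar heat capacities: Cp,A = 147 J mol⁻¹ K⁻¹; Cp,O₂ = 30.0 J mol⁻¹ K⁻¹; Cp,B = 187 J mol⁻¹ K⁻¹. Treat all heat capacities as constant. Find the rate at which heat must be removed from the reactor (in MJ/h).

Extent of reaction ξ = 0.759 × 252 = 191.27 mol/min
Reaction term: ξ·ΔH°_rxn = 191.27 × -288 = -55085 kJ/min
Sensible, feed 191→25 °C: -6776.8 kJ/min
Outlet flows (mol/min): A 60.732, O₂ 30.366, B 191.27
Sensible, products 25→47.0 °C: 1003.3 kJ/min
Q = ΔH = -60859 kJ/min = -1014.3 kW
Heat removed = 3651.5 MJ/h

Q_out = 3650 MJ/h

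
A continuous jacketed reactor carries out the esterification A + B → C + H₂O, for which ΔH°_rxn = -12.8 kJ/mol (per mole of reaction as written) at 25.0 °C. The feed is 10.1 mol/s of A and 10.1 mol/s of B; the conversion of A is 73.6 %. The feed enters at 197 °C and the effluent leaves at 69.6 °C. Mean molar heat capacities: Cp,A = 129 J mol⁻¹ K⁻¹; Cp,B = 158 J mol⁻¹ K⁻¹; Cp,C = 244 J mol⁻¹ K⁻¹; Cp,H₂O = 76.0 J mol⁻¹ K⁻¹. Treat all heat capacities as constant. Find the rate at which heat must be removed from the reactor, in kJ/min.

Extent of reaction ξ = 0.736 × 10.1 = 7.4336 mol/s
Reaction term: ξ·ΔH°_rxn = 7.4336 × -12.8 = -95.15 kJ/s
Sensible, feed 197→25 °C: -498.58 kJ/s
Outlet flows (mol/s): A 2.6664, B 2.6664, C 7.4336, H₂O 7.4336
Sensible, products 25→69.6 °C: 140.22 kJ/s
Q = ΔH = -453.5 kJ/s = -453.5 kW
Heat removed = 27210 kJ/min

Q_out = 27200 kJ/min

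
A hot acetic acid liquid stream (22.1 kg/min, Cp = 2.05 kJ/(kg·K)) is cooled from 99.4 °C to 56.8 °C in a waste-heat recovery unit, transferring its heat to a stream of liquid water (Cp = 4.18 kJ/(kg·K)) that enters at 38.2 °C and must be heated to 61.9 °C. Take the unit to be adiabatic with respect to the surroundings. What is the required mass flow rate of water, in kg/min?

ṁ_c = 19.5 kg/min

Heat released by hot stream: Q = 22.1 × 2.05 × (99.4 − 56.8) = 1930 kJ/min
Energy balance on cold side (adiabatic exchanger): Q = ṁ_c·Cp_c·(T_c,out − T_c,in)
ṁ_c = 1930 / [4.18 × (61.9 − 38.2)] = 19.482 kg/min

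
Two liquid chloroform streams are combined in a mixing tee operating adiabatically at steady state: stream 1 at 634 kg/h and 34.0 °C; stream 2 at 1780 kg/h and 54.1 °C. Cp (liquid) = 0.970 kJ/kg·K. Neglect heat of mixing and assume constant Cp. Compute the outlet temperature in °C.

No heat crosses the boundary, so H_out = H_in.
T_out = Σ ṁᵢCp,ᵢTᵢ / Σ ṁᵢCp,ᵢ
      = 114320 / 2341.6 = 48.821 °C

T_out = 48.8 °C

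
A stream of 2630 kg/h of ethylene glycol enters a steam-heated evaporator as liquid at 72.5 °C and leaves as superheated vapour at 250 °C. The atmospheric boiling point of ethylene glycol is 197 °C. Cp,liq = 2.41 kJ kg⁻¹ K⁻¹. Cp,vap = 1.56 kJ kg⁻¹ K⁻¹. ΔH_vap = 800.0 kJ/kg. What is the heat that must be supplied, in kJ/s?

Q = 864 kJ/s

liquid 72.5→197 °C: 300.05 kJ/kg
vaporisation at 197 °C: 800 kJ/kg
vapour 197→250 °C: 82.68 kJ/kg
Δh = 300.05 + 800 + 82.68 = 1182.7 kJ/kg
Q = ṁ·Δh = 2630 kg/h × 1182.7 kJ/kg = 3.1106e+06 kJ/h
|Q| = 864.05 kW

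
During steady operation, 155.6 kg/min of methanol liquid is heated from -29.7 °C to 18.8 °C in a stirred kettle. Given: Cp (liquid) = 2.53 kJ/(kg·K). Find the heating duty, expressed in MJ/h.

Q = ṁ·Cp·ΔT = 155.6 × 2.53 × (18.8 − -29.7) = 19093 kJ/min
Converting: 19093 / 60 s = 318.21 kW
Heating duty = 1145.6 MJ/h

Q = 1150 MJ/h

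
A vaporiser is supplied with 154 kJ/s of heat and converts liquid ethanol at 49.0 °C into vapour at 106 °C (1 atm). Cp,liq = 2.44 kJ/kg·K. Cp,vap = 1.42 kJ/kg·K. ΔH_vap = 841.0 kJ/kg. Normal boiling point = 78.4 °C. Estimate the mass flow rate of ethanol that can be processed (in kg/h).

Δh = 2.44×(78.4−49.0) + 841.0 + 1.42×(106−78.4) = 951.93 kJ/kg
Q = 154 kJ/s = 154 kJ/s = 554400 kJ/h
ṁ = Q/Δh = 554400 / 951.93 = 582.4 kg/h

ṁ = 582 kg/h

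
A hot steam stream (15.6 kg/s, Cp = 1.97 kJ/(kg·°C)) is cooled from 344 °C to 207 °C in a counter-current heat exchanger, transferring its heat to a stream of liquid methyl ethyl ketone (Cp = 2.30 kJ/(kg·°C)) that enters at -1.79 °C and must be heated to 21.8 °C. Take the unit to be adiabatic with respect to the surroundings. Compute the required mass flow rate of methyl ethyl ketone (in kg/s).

Heat released by hot stream: Q = 15.6 × 1.97 × (344 − 207) = 4210.3 kJ/s
Energy balance on cold side (adiabatic exchanger): Q = ṁ_c·Cp_c·(T_c,out − T_c,in)
ṁ_c = 4210.3 / [2.30 × (21.8 − -1.79)] = 77.599 kg/s

ṁ_c = 77.6 kg/s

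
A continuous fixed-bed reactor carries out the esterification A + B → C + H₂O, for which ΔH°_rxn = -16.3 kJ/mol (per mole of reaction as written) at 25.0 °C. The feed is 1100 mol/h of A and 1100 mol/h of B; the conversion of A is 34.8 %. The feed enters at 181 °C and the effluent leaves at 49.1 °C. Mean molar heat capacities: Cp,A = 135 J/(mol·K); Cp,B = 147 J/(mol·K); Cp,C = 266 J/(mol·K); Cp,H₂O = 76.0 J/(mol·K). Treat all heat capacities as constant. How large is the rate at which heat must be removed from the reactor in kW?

Extent of reaction ξ = 0.348 × 1100 = 382.8 mol/h
Reaction term: ξ·ΔH°_rxn = 382.8 × -16.3 = -6239.6 kJ/h
Sensible, feed 181→25 °C: -48391 kJ/h
Outlet flows (mol/h): A 717.2, B 717.2, C 382.8, H₂O 382.8
Sensible, products 25→49.1 °C: 8029.3 kJ/h
Q = ΔH = -46601 kJ/h = -12.945 kW
Heat removed = 12.945 kW

Q_out = 12.9 kW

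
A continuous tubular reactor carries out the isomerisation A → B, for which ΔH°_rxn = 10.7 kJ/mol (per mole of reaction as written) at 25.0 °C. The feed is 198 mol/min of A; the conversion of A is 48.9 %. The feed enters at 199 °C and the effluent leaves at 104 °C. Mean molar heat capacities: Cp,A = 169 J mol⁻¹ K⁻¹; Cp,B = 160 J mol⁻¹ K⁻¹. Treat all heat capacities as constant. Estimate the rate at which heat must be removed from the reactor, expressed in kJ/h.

Extent of reaction ξ = 0.489 × 198 = 96.822 mol/min
Reaction term: ξ·ΔH°_rxn = 96.822 × 10.7 = 1036 kJ/min
Sensible, feed 199→25 °C: -5822.4 kJ/min
Outlet flows (mol/min): A 101.18, B 96.822
Sensible, products 25→104 °C: 2574.7 kJ/min
Q = ΔH = -2211.7 kJ/min = -36.862 kW
Heat removed = 132700 kJ/h

Q_out = 133000 kJ/h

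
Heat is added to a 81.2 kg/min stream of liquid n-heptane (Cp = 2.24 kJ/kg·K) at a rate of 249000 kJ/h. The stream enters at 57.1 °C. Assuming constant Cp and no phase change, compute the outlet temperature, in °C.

T_out = 79.9 °C

Q = 249000 kJ/h = 4150 kJ/min
ΔT = Q/(ṁ·Cp) = 4150/(81.2×2.24) = 22.816 K
T_out = 57.1 + 22.816 = 79.916 °C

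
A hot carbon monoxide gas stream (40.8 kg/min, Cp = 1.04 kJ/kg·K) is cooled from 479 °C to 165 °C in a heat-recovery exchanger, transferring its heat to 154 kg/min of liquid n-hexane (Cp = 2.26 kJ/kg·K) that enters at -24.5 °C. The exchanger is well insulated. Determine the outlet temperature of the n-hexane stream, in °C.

Heat released by hot stream: Q = 40.8 × 1.04 × (479 − 165) = 13324 kJ/min
Energy balance on cold side (adiabatic exchanger): Q = ṁ_c·Cp_c·(T_c,out − T_c,in)
T_c,out = -24.5 + 13324/(154 × 2.26) = 13.782 °C

T_c,out = 13.8 °C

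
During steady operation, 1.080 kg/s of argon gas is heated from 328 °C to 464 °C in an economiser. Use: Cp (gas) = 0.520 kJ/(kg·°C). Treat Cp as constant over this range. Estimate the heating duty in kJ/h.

Q = 275000 kJ/h

Q = ṁ·Cp·ΔT = 1.080 × 0.520 × (464 − 328) = 76.378 kJ/s
Heating duty = 274960 kJ/h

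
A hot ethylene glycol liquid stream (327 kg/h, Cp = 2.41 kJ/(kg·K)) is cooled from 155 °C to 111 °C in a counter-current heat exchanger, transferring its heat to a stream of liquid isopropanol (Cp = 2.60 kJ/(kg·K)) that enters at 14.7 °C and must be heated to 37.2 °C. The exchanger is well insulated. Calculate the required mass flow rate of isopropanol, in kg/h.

ṁ_c = 593 kg/h

Heat released by hot stream: Q = 327 × 2.41 × (155 − 111) = 34675 kJ/h
Energy balance on cold side (adiabatic exchanger): Q = ṁ_c·Cp_c·(T_c,out − T_c,in)
ṁ_c = 34675 / [2.60 × (37.2 − 14.7)] = 592.74 kg/h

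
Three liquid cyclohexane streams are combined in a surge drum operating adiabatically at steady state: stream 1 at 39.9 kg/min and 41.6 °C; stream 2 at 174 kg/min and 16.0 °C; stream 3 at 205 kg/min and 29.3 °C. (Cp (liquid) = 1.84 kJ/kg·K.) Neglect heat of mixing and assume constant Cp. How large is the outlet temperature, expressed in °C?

Energy balance with Q = 0: Σ ṁᵢCp,ᵢ(T_out − Tᵢ) = 0
T_out = Σ ṁᵢCp,ᵢTᵢ / Σ ṁᵢCp,ᵢ
      = 19229 / 770.78 = 24.947 °C

T_out = 24.9 °C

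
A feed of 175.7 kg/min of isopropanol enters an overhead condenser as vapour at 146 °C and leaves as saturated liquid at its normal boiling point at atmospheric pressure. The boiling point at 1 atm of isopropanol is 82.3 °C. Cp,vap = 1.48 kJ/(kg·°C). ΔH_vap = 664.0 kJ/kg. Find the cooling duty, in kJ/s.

Q_c = 2220 kJ/s

vapour 146→82.3 °C: -94.276 kJ/kg
condensation at 82.3 °C: -664 kJ/kg
Δh = -94.276 + -664 = -758.28 kJ/kg
Q = ṁ·Δh = 175.7 kg/min × -758.28 kJ/kg = -133230 kJ/min
|Q| = 2220.5 kW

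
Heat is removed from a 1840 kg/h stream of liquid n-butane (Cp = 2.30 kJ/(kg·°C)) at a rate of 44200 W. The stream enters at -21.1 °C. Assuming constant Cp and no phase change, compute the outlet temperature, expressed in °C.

T_out = -58.7 °C

Q = 44200 W = 159120 kJ/h
ΔT = Q/(ṁ·Cp) = 159120/(1840×2.30) = 37.599 K
T_out = -21.1 − 37.599 = -58.699 °C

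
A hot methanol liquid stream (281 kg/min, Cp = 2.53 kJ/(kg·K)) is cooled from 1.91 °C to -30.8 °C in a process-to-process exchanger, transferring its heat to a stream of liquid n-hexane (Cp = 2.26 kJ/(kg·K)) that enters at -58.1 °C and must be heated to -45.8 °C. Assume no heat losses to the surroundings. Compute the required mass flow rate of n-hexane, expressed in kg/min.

Heat released by hot stream: Q = 281 × 2.53 × (1.91 − -30.8) = 23255 kJ/min
Energy balance on cold side (adiabatic exchanger): Q = ṁ_c·Cp_c·(T_c,out − T_c,in)
ṁ_c = 23255 / [2.26 × (-45.8 − -58.1)] = 836.55 kg/min

ṁ_c = 837 kg/min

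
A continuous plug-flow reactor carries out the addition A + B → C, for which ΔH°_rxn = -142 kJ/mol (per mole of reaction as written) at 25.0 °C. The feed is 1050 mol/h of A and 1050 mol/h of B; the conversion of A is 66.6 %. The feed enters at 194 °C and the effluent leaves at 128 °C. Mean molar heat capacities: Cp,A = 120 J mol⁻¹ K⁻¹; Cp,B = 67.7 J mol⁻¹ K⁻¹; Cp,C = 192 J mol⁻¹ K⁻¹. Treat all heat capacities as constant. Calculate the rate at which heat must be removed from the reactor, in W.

Extent of reaction ξ = 0.666 × 1050 = 699.3 mol/h
Reaction term: ξ·ΔH°_rxn = 699.3 × -142 = -99301 kJ/h
Sensible, feed 194→25 °C: -33307 kJ/h
Outlet flows (mol/h): A 350.7, B 350.7, C 699.3
Sensible, products 25→128 °C: 20609 kJ/h
Q = ΔH = -112000 kJ/h = -31.111 kW
Heat removed = 31111 W

Q_out = 31100 W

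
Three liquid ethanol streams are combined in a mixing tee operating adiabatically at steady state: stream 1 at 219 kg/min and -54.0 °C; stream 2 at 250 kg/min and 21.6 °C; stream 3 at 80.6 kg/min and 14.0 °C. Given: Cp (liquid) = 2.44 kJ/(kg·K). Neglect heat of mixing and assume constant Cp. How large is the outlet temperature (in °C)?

No heat crosses the boundary, so H_out = H_in.
Σ ṁᵢCp,ᵢTᵢ = 219×2.44×-54.0 + 250×2.44×21.6 + 80.6×2.44×14.0 = -12926
Σ ṁᵢCp,ᵢ = 219×2.44 + 250×2.44 + 80.6×2.44 = 1341
T_out = -12926 / 1341 = -9.639 °C

T_out = -9.64 °C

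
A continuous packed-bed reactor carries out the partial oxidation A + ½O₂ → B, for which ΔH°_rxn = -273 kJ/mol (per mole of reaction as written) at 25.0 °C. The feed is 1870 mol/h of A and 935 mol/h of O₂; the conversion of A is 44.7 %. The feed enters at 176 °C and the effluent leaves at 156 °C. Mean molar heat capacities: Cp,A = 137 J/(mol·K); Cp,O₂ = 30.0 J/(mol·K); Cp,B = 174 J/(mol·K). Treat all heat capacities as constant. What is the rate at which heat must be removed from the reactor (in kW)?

Q_out = 64.3 kW

Extent of reaction ξ = 0.447 × 1870 = 835.89 mol/h
Reaction term: ξ·ΔH°_rxn = 835.89 × -273 = -228200 kJ/h
Sensible, feed 176→25 °C: -42920 kJ/h
Outlet flows (mol/h): A 1034.1, O₂ 517.06, B 835.89
Sensible, products 25→156 °C: 39644 kJ/h
Q = ΔH = -231470 kJ/h = -64.298 kW
Heat removed = 64.298 kW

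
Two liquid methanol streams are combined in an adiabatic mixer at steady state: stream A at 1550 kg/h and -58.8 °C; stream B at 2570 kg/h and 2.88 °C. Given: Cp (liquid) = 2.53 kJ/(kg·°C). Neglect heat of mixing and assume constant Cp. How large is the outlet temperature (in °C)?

Energy balance with Q = 0: Σ ṁᵢCp,ᵢ(T_out − Tᵢ) = 0
Σ ṁᵢCp,ᵢTᵢ = 1550×2.53×-58.8 + 2570×2.53×2.88 = -211860
Σ ṁᵢCp,ᵢ = 1550×2.53 + 2570×2.53 = 10424
T_out = -211860 / 10424 = -20.325 °C

T_out = -20.3 °C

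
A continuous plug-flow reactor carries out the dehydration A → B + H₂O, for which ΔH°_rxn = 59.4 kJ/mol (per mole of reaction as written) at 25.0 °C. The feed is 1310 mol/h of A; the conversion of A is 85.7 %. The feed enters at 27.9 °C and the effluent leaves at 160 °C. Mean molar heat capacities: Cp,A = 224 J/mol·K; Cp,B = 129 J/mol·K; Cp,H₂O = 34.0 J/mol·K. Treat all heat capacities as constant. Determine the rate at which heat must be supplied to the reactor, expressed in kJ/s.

Q_in = 26.7 kJ/s

Extent of reaction ξ = 0.857 × 1310 = 1122.7 mol/h
Reaction term: ξ·ΔH°_rxn = 1122.7 × 59.4 = 66687 kJ/h
Sensible, feed 27.9→25 °C: -850.98 kJ/h
Outlet flows (mol/h): A 187.33, B 1122.7, H₂O 1122.7
Sensible, products 25→160 °C: 30369 kJ/h
Q = ΔH = 96205 kJ/h = 26.724 kW
Heat supplied = 26.724 kJ/s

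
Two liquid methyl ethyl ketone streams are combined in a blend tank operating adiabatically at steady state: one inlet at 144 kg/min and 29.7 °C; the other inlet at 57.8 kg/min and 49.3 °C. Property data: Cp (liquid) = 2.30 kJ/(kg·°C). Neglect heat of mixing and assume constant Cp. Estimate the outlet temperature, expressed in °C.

T_out = 35.3 °C

No heat crosses the boundary, so H_out = H_in.
Σ ṁᵢCp,ᵢTᵢ = 144×2.30×29.7 + 57.8×2.30×49.3 = 16391
Σ ṁᵢCp,ᵢ = 144×2.30 + 57.8×2.30 = 464.14
T_out = 16391 / 464.14 = 35.314 °C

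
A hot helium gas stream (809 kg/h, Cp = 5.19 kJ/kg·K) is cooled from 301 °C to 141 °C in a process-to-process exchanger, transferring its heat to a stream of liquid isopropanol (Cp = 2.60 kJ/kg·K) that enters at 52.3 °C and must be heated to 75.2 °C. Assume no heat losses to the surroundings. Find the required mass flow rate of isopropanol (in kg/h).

ṁ_c = 11300 kg/h

Heat released by hot stream: Q = 809 × 5.19 × (301 − 141) = 671790 kJ/h
Energy balance on cold side (adiabatic exchanger): Q = ṁ_c·Cp_c·(T_c,out − T_c,in)
ṁ_c = 671790 / [2.60 × (75.2 − 52.3)] = 11283 kg/h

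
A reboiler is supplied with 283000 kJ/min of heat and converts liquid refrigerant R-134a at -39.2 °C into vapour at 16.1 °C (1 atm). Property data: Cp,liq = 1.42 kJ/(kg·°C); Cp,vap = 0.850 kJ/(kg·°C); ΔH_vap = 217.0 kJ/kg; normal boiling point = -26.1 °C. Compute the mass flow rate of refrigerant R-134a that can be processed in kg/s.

Δh = 1.42×(-26.1−-39.2) + 217.0 + 0.850×(16.1−-26.1) = 271.47 kJ/kg
Q = 283000 kJ/min = 4716.7 kJ/s = 4716.7 kJ/s
ṁ = Q/Δh = 4716.7 / 271.47 = 17.374 kg/s

ṁ = 17.4 kg/s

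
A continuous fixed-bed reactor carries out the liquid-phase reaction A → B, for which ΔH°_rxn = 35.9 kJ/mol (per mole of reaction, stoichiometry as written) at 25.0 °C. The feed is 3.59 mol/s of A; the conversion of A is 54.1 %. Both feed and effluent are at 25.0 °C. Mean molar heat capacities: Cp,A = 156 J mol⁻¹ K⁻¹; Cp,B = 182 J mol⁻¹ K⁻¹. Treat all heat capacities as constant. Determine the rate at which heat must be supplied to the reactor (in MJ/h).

Q_in = 251 MJ/h

Extent of reaction ξ = 0.541 × 3.59 = 1.9422 mol/s
Reaction term: ξ·ΔH°_rxn = 1.9422 × 35.9 = 69.725 kJ/s
Q = ΔH = 69.725 kJ/s = 69.725 kW
Heat supplied = 251.01 MJ/h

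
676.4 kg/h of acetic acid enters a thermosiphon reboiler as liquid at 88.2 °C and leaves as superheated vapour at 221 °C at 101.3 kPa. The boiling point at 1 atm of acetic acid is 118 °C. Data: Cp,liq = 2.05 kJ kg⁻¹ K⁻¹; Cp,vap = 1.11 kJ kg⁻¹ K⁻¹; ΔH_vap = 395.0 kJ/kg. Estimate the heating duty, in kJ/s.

Q = 107 kJ/s

liquid 88.2→118 °C: 61.09 kJ/kg
vaporisation at 118 °C: 395 kJ/kg
vapour 118→221 °C: 114.33 kJ/kg
Δh = 61.09 + 395 + 114.33 = 570.42 kJ/kg
Q = ṁ·Δh = 676.4 kg/h × 570.42 kJ/kg = 385830 kJ/h
|Q| = 107.18 kW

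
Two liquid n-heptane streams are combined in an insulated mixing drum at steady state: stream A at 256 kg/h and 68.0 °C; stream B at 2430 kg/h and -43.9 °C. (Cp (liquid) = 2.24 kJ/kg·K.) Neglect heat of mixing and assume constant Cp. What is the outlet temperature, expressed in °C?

T_out = -33.2 °C

No heat crosses the boundary, so H_out = H_in.
Σ ṁᵢCp,ᵢTᵢ = 256×2.24×68.0 + 2430×2.24×-43.9 = -199960
Σ ṁᵢCp,ᵢ = 256×2.24 + 2430×2.24 = 6016.6
T_out = -199960 / 6016.6 = -33.235 °C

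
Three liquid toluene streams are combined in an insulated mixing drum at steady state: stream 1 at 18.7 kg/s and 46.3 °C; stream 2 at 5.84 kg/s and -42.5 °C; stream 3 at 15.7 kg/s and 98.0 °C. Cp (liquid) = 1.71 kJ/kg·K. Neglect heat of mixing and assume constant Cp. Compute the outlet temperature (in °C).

T_out = 53.6 °C

No heat crosses the boundary, so H_out = H_in.
Σ ṁᵢCp,ᵢTᵢ = 18.7×1.71×46.3 + 5.84×1.71×-42.5 + 15.7×1.71×98.0 = 3687.1
Σ ṁᵢCp,ᵢ = 18.7×1.71 + 5.84×1.71 + 15.7×1.71 = 68.81
T_out = 3687.1 / 68.81 = 53.584 °C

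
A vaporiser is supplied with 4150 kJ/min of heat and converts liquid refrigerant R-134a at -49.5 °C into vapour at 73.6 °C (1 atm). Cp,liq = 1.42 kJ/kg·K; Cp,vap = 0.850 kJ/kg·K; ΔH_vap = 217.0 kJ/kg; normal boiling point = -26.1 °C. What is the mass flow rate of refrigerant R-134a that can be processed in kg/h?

Δh = 1.42×(-26.1−-49.5) + 217.0 + 0.850×(73.6−-26.1) = 334.97 kJ/kg
Q = 4150 kJ/min = 69.167 kJ/s = 249000 kJ/h
ṁ = Q/Δh = 249000 / 334.97 = 743.34 kg/h

ṁ = 743 kg/h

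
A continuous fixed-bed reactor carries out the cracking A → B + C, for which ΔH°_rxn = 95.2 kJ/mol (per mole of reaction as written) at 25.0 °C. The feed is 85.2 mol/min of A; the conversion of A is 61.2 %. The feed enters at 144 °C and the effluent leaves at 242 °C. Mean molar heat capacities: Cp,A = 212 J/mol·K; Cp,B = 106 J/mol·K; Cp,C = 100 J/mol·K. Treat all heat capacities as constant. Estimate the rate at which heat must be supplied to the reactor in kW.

Extent of reaction ξ = 0.612 × 85.2 = 52.142 mol/min
Reaction term: ξ·ΔH°_rxn = 52.142 × 95.2 = 4964 kJ/min
Sensible, feed 144→25 °C: -2149.4 kJ/min
Outlet flows (mol/min): A 33.058, B 52.142, C 52.142
Sensible, products 25→242 °C: 3851.7 kJ/min
Q = ΔH = 6666.2 kJ/min = 111.1 kW
Heat supplied = 111.1 kW

Q_in = 111 kW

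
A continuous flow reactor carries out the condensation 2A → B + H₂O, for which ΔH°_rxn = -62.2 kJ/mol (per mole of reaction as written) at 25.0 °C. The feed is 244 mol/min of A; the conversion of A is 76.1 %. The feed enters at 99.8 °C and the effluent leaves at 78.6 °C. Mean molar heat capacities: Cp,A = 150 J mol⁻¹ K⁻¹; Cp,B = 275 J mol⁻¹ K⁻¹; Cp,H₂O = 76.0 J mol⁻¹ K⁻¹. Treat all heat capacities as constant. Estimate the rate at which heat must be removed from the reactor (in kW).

Q_out = 105 kW

Extent of reaction ξ = 0.761 × 244 / 2 = 92.842 mol/min
Reaction term: ξ·ΔH°_rxn = 92.842 × -62.2 = -5774.8 kJ/min
Sensible, feed 99.8→25 °C: -2737.7 kJ/min
Outlet flows (mol/min): A 58.316, B 92.842, H₂O 92.842
Sensible, products 25→78.6 °C: 2215.6 kJ/min
Q = ΔH = -6296.9 kJ/min = -104.95 kW
Heat removed = 104.95 kW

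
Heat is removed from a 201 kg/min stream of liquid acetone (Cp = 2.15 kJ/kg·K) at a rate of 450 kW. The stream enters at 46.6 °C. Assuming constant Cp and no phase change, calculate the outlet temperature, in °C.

T_out = -15.9 °C

Q = 450 kW = 27000 kJ/min
ΔT = Q/(ṁ·Cp) = 27000/(201×2.15) = 62.478 K
T_out = 46.6 − 62.478 = -15.878 °C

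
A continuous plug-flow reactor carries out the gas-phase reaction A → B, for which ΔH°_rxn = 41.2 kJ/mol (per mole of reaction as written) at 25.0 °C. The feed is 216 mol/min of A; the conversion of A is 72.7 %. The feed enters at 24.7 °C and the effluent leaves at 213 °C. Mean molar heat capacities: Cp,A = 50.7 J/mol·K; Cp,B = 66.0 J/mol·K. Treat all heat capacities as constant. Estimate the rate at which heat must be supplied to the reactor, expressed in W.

Extent of reaction ξ = 0.727 × 216 = 157.03 mol/min
Reaction term: ξ·ΔH°_rxn = 157.03 × 41.2 = 6469.7 kJ/min
Sensible, feed 24.7→25 °C: 3.2854 kJ/min
Outlet flows (mol/min): A 58.968, B 157.03
Sensible, products 25→213 °C: 2510.5 kJ/min
Q = ΔH = 8983.5 kJ/min = 149.73 kW
Heat supplied = 149730 W

Q_in = 150000 W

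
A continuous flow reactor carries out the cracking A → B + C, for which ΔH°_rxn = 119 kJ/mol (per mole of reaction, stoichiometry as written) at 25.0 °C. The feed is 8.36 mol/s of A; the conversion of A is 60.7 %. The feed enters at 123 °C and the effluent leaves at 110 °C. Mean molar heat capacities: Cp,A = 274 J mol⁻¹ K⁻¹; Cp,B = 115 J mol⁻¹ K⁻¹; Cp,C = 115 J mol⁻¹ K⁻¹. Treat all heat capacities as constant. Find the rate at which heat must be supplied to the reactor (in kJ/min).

Q_in = 33300 kJ/min

Extent of reaction ξ = 0.607 × 8.36 = 5.0745 mol/s
Reaction term: ξ·ΔH°_rxn = 5.0745 × 119 = 603.87 kJ/s
Sensible, feed 123→25 °C: -224.48 kJ/s
Outlet flows (mol/s): A 3.2855, B 5.0745, C 5.0745
Sensible, products 25→110 °C: 175.73 kJ/s
Q = ΔH = 555.11 kJ/s = 555.11 kW
Heat supplied = 33307 kJ/min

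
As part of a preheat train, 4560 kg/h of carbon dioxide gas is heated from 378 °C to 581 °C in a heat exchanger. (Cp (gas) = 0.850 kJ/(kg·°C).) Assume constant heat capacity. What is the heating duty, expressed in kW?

Q = 219 kW

Q = ṁ·Cp·ΔT = 4560 × 0.850 × (581 − 378) = 786830 kJ/h
Converting: 786830 / 3600 s = 218.56 kW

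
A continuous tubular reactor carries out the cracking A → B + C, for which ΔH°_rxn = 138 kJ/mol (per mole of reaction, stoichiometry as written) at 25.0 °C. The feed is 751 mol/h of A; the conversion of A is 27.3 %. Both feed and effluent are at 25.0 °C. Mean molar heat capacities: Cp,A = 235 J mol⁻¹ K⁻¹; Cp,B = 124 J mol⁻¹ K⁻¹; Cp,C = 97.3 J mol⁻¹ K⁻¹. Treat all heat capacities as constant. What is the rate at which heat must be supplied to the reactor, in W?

Q_in = 7860 W

Extent of reaction ξ = 0.273 × 751 = 205.02 mol/h
Reaction term: ξ·ΔH°_rxn = 205.02 × 138 = 28293 kJ/h
Q = ΔH = 28293 kJ/h = 7.8592 kW
Heat supplied = 7859.2 W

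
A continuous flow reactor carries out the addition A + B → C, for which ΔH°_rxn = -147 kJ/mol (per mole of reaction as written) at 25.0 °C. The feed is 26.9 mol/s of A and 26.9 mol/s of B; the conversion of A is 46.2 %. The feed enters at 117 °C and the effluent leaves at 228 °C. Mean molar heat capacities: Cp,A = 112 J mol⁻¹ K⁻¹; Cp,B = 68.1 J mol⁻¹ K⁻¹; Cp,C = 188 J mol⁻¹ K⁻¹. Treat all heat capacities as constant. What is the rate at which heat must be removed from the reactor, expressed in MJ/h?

Q_out = 4570 MJ/h

Extent of reaction ξ = 0.462 × 26.9 = 12.428 mol/s
Reaction term: ξ·ΔH°_rxn = 12.428 × -147 = -1826.9 kJ/s
Sensible, feed 117→25 °C: -445.71 kJ/s
Outlet flows (mol/s): A 14.472, B 14.472, C 12.428
Sensible, products 25→228 °C: 1003.4 kJ/s
Q = ΔH = -1269.2 kJ/s = -1269.2 kW
Heat removed = 4569.1 MJ/h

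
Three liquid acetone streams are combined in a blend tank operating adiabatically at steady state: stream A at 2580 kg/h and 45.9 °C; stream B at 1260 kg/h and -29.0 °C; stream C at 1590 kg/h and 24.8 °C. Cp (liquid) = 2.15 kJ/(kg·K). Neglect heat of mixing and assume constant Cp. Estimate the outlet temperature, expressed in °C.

T_out = 22.3 °C

Energy balance with Q = 0: Σ ṁᵢCp,ᵢ(T_out − Tᵢ) = 0
T_out = Σ ṁᵢCp,ᵢTᵢ / Σ ṁᵢCp,ᵢ
      = 260830 / 11674 = 22.341 °C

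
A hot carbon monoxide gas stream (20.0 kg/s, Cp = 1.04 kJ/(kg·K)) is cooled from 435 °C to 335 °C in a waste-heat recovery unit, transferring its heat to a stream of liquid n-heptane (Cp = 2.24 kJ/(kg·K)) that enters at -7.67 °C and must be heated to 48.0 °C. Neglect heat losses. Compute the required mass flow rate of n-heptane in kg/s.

ṁ_c = 16.7 kg/s

Heat released by hot stream: Q = 20.0 × 1.04 × (435 − 335) = 2080 kJ/s
Energy balance on cold side (adiabatic exchanger): Q = ṁ_c·Cp_c·(T_c,out − T_c,in)
ṁ_c = 2080 / [2.24 × (48.0 − -7.67)] = 16.68 kg/s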